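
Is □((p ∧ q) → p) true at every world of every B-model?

Yes, valid

Tableau for the negation ¬□((p ∧ q) → p):
1. ¬□((p ∧ q) → p), w0
2. ¬((p ∧ q) → p), w1
3. p ∧ q, w1
4. ¬p, w1
5. p, w1
6. q, w1
Accessibility: w0Rw0, w0Rw1, w1Rw0, w1Rw1
Branch closes: p and ¬p both at w1.
Every branch of the negation's tableau closes; the branch above is one of them.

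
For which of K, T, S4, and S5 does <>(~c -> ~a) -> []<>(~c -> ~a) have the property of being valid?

S5-tableau for the negation ~(<>(~c -> ~a) -> []<>(~c -> ~a)):
1. ~(<>(~c -> ~a) -> []<>(~c -> ~a)), w0
2. <>(~c -> ~a), w0
3. ~[]<>(~c -> ~a), w0
4. ~c -> ~a, w1
5. ~a, w1
6. ~<>(~c -> ~a), w2
7. ~(~c -> ~a), w0
8. ~c, w0
9. a, w0
10. ~(~c -> ~a), w1
11. ~c, w1
12. a, w1
Accessibility: w0Rw0, w0Rw1, w0Rw2, w1Rw0, w1Rw1, w1Rw2, w2Rw0, w2Rw1, w2Rw2
Branch closes: a and ~a both at w1.
Every branch closes (one shown): valid in S5.
S4-tableau for the negation ~(<>(~c -> ~a) -> []<>(~c -> ~a)):
1. ~(<>(~c -> ~a) -> []<>(~c -> ~a)), w0
2. <>(~c -> ~a), w0
3. ~[]<>(~c -> ~a), w0
4. ~c -> ~a, w1
5. ~a, w1
6. ~<>(~c -> ~a), w2
7. ~(~c -> ~a), w2
8. ~c, w2
9. a, w2
Accessibility: w0Rw0, w0Rw1, w0Rw2, w1Rw1, w2Rw2
Complete open branch: countermodel on an S4-frame, so not valid in S4, nor in K, T (the same frame is also a K-frame and a T-frame).

S5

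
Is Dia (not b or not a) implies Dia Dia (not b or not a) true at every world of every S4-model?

Valid

Tableau for the negation not (Dia (not b or not a) implies Dia Dia (not b or not a)):
1. not (Dia (not b or not a) implies Dia Dia (not b or not a)), 0
2. Dia (not b or not a), 0
3. not Dia Dia (not b or not a), 0
4. not Dia (not b or not a), 0
5. not (not b or not a), 0
6. b, 0
7. a, 0
8. not b or not a, 1
9. not Dia (not b or not a), 1
10. not (not b or not a), 1
11. b, 1
12. a, 1
13. not a, 1
Accessibility: 0R0, 0R1, 1R1
Branch closes: a and not a both at 1.
Every branch of the negation's tableau closes; the branch above is one of them.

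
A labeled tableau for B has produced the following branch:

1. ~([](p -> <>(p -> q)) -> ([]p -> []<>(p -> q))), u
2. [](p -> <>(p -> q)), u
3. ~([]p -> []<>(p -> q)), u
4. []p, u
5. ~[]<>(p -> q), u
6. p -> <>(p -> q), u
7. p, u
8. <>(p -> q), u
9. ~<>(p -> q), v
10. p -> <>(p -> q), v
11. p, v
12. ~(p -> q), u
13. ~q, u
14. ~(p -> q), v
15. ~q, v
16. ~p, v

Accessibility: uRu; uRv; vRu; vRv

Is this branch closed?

Both p and ~p appear at v.

Yes, closed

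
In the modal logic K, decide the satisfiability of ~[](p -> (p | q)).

1. ~[](p -> (p | q)), u
2. ~(p -> (p | q)), v
3. p, v
4. ~(p | q), v
5. ~p, v
6. ~q, v
Accessibility: uRv
Branch closes: p and ~p both at v.
(One branch shown.) All branches close.

No, unsatisfiable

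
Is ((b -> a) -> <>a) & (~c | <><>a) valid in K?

Not valid

Tableau for the negation ~(((b -> a) -> <>a) & (~c | <><>a)):
1. ~(((b -> a) -> <>a) & (~c | <><>a)), w0
2. ~(~c | <><>a), w0
3. c, w0
4. ~<><>a, w0
The negation has an open branch (countermodel exists).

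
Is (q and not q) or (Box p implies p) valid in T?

Tableau for the negation not ((q and not q) or (Box p implies p)):
1. not ((q and not q) or (Box p implies p)), u
2. not (q and not q), u   [neg-or-rule on 1]
3. not (Box p implies p), u   [neg-or-rule on 1]
4. Box p, u   [neg-implies-rule on 3]
5. not p, u   [neg-implies-rule on 3]
6. p, u   [Box-rule on 4 via uRu]
Accessibility: uRu
Branch closes: p and not p both at u.
Every branch of the negation's tableau closes; the branch above is one of them.

Yes, valid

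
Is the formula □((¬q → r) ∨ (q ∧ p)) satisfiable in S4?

Satisfiable (open branch found)

1. □((¬q → r) ∨ (q ∧ p)), 0
2. (¬q → r) ∨ (q ∧ p), 0
3. q ∧ p, 0
4. q, 0
5. p, 0
Accessibility: 0R0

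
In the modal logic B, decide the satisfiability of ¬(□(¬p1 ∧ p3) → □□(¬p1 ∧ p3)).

Yes, satisfiable

1. ¬(□(¬p1 ∧ p3) → □□(¬p1 ∧ p3)), u
2. □(¬p1 ∧ p3), u   [¬→-rule on 1]
3. ¬□□(¬p1 ∧ p3), u   [¬→-rule on 1]
4. ¬p1 ∧ p3, u   [□-rule on 2 via uRu]
5. ¬p1, u   [∧-rule on 4]
6. p3, u   [∧-rule on 4]
7. ¬□(¬p1 ∧ p3), v   [¬□-rule on 3: fresh world v, uRv]
8. ¬p1 ∧ p3, v   [□-rule on 2 via uRv]
9. ¬p1, v   [∧-rule on 8]
10. p3, v   [∧-rule on 8]
11. ¬(¬p1 ∧ p3), w   [¬□-rule on 7: fresh world w, vRw]
12. ¬p3, w   [¬∧-rule on 11 (branches; this branch)]
Accessibility: uRu, uRv, vRu, vRv, vRw, wRv, wRw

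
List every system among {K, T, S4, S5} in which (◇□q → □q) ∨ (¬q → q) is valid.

S4-tableau for the negation ¬((◇□q → □q) ∨ (¬q → q)):
1. ¬((◇□q → □q) ∨ (¬q → q)), u
2. ¬(◇□q → □q), u   [¬∨-rule on 1]
3. ¬(¬q → q), u   [¬∨-rule on 1]
4. ◇□q, u   [¬→-rule on 2]
5. ¬□q, u   [¬→-rule on 2]
6. ¬q, u   [¬→-rule on 3]
7. □q, v   [◇-rule on 4: fresh world v, uRv]
8. q, v   [□-rule on 7 via vRv]
9. ¬q, w   [¬□-rule on 5: fresh world w, uRw]
Accessibility: uRu, uRv, uRw, vRv, wRw
Complete open branch: countermodel on an S4-frame, so not valid in S4, nor in K, T (the same frame is also a K-frame and a T-frame).
S5-tableau for the negation ¬((◇□q → □q) ∨ (¬q → q)):
1. ¬((◇□q → □q) ∨ (¬q → q)), u
2. ¬(◇□q → □q), u   [¬∨-rule on 1]
3. ¬(¬q → q), u   [¬∨-rule on 1]
4. ◇□q, u   [¬→-rule on 2]
5. ¬□q, u   [¬→-rule on 2]
6. ¬q, u   [¬→-rule on 3]
7. □q, v   [◇-rule on 4: fresh world v, uRv]
8. q, u   [□-rule on 7 via vRu]
Accessibility: uRu, uRv, vRu, vRv
Branch closes: q and ¬q both at u.
Every branch closes (one shown): valid in S5.

S5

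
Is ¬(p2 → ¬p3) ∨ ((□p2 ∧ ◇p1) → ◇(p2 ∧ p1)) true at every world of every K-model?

Valid

Tableau for the negation ¬(¬(p2 → ¬p3) ∨ ((□p2 ∧ ◇p1) → ◇(p2 ∧ p1))):
1. ¬(¬(p2 → ¬p3) ∨ ((□p2 ∧ ◇p1) → ◇(p2 ∧ p1))), 0
2. p2 → ¬p3, 0
3. ¬((□p2 ∧ ◇p1) → ◇(p2 ∧ p1)), 0
4. □p2 ∧ ◇p1, 0
5. ¬◇(p2 ∧ p1), 0
6. □p2, 0
7. ◇p1, 0
8. ¬p3, 0
9. p1, 1
10. ¬(p2 ∧ p1), 1
11. p2, 1
12. ¬p1, 1
Accessibility: 0R1
Branch closes: p1 and ¬p1 both at 1.
All branches of the negation close; one closing branch shown above.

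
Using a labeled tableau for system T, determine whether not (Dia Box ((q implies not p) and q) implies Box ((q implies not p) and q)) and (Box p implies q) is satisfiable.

1. not (Dia Box ((q implies not p) and q) implies Box ((q implies not p) and q)) and (Box p implies q), w0
2. not (Dia Box ((q implies not p) and q) implies Box ((q implies not p) and q)), w0
3. Box p implies q, w0
4. Dia Box ((q implies not p) and q), w0
5. not Box ((q implies not p) and q), w0
6. q, w0
7. Box ((q implies not p) and q), w1
8. (q implies not p) and q, w1
9. q implies not p, w1
10. q, w1
11. not p, w1
12. not ((q implies not p) and q), w2
13. not q, w2
Accessibility: w0Rw0, w0Rw1, w0Rw2, w1Rw1, w2Rw2

Yes, satisfiable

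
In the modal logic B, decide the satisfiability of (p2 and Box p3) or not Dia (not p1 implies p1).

1. (p2 and Box p3) or not Dia (not p1 implies p1), 0
2. not Dia (not p1 implies p1), 0
3. not (not p1 implies p1), 0
4. not p1, 0
Accessibility: 0R0

Satisfiable (open branch found)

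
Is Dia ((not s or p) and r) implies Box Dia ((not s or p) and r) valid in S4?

Invalid (countermodel exists)

Tableau for the negation not (Dia ((not s or p) and r) implies Box Dia ((not s or p) and r)):
1. not (Dia ((not s or p) and r) implies Box Dia ((not s or p) and r)), 0
2. Dia ((not s or p) and r), 0
3. not Box Dia ((not s or p) and r), 0
4. (not s or p) and r, 1
5. not s or p, 1
6. r, 1
7. p, 1
8. not Dia ((not s or p) and r), 2
9. not ((not s or p) and r), 2
10. not r, 2
Accessibility: 0R0, 0R1, 0R2, 1R1, 2R2
The negation has an open branch (countermodel exists).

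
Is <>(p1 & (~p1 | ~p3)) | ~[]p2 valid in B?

Invalid (countermodel exists)

Tableau for the negation ~(<>(p1 & (~p1 | ~p3)) | ~[]p2):
1. ~(<>(p1 & (~p1 | ~p3)) | ~[]p2), 0
2. ~<>(p1 & (~p1 | ~p3)), 0
3. []p2, 0
4. ~(p1 & (~p1 | ~p3)), 0
5. p2, 0
6. ~(~p1 | ~p3), 0
7. p1, 0
8. p3, 0
Accessibility: 0R0
The negation has an open branch (countermodel exists).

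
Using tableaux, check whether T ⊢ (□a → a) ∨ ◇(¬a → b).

Valid

Tableau for the negation ¬((□a → a) ∨ ◇(¬a → b)):
1. ¬((□a → a) ∨ ◇(¬a → b)), 0
2. ¬(□a → a), 0
3. ¬◇(¬a → b), 0
4. □a, 0
5. ¬a, 0
6. ¬(¬a → b), 0
7. ¬b, 0
8. a, 0
Accessibility: 0R0
Branch closes: a and ¬a both at 0.
Every branch of the negation's tableau closes; the branch above is one of them.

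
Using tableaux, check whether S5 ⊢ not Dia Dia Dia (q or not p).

Tableau for the negation Dia Dia Dia (q or not p):
1. Dia Dia Dia (q or not p), w0
2. Dia Dia (q or not p), w1
3. Dia (q or not p), w2
4. q or not p, w3
5. not p, w3
Accessibility: w0Rw0, w0Rw1, w0Rw2, w0Rw3, w1Rw0, w1Rw1, w1Rw2, w1Rw3, w2Rw0, w2Rw1, w2Rw2, w2Rw3, w3Rw0, w3Rw1, w3Rw2, w3Rw3
The negation has an open branch (countermodel exists).

Invalid (countermodel exists)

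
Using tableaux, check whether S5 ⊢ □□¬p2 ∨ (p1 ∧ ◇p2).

Tableau for the negation ¬(□□¬p2 ∨ (p1 ∧ ◇p2)):
1. ¬(□□¬p2 ∨ (p1 ∧ ◇p2)), 0
2. ¬□□¬p2, 0
3. ¬(p1 ∧ ◇p2), 0
4. ¬p1, 0
5. ¬□¬p2, 1
6. p2, 2
Accessibility: 0R0, 0R1, 0R2, 1R0, 1R1, 1R2, 2R0, 2R1, 2R2
The negation has an open branch (countermodel exists).

Invalid (countermodel exists)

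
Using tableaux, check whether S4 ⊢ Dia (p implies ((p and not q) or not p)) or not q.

Invalid (countermodel exists)

Tableau for the negation not (Dia (p implies ((p and not q) or not p)) or not q):
1. not (Dia (p implies ((p and not q) or not p)) or not q), w0
2. not Dia (p implies ((p and not q) or not p)), w0
3. q, w0
4. not (p implies ((p and not q) or not p)), w0
5. p, w0
6. not ((p and not q) or not p), w0
7. not (p and not q), w0
Accessibility: w0Rw0
The negation has an open branch (countermodel exists).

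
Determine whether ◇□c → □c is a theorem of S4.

Not valid

Tableau for the negation ¬(◇□c → □c):
1. ¬(◇□c → □c), w0
2. ◇□c, w0
3. ¬□c, w0
4. □c, w1
5. c, w1
6. ¬c, w2
Accessibility: w0Rw0, w0Rw1, w0Rw2, w1Rw1, w2Rw2
The negation has an open branch (countermodel exists).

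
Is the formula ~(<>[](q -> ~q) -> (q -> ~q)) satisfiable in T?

Satisfiable (open branch found)

1. ~(<>[](q -> ~q) -> (q -> ~q)), u
2. <>[](q -> ~q), u   [~->-rule on 1]
3. ~(q -> ~q), u   [~->-rule on 1]
4. q, u   [~->-rule on 3]
5. [](q -> ~q), v   [<>-rule on 2: fresh world v, uRv]
6. q -> ~q, v   [[]-rule on 5 via vRv]
7. ~q, v   [->-rule on 6 (branches; this branch)]
Accessibility: uRu, uRv, vRv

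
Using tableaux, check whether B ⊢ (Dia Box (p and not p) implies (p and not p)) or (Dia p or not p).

Yes, valid

Tableau for the negation not ((Dia Box (p and not p) implies (p and not p)) or (Dia p or not p)):
1. not ((Dia Box (p and not p) implies (p and not p)) or (Dia p or not p)), 0
2. not (Dia Box (p and not p) implies (p and not p)), 0
3. not (Dia p or not p), 0
4. Dia Box (p and not p), 0
5. not (p and not p), 0
6. not Dia p, 0
7. p, 0
8. not p, 0
Accessibility: 0R0
Branch closes: p and not p both at 0.
All branches of the negation close; one closing branch shown above.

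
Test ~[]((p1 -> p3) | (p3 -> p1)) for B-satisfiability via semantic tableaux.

1. ~[]((p1 -> p3) | (p3 -> p1)), w0
2. ~((p1 -> p3) | (p3 -> p1)), w1   [~[]-rule on 1: fresh world w1, w0Rw1]
3. ~(p1 -> p3), w1   [~|-rule on 2]
4. ~(p3 -> p1), w1   [~|-rule on 2]
5. p1, w1   [~->-rule on 3]
6. ~p3, w1   [~->-rule on 3]
7. p3, w1   [~->-rule on 4]
8. ~p1, w1   [~->-rule on 4]
Accessibility: w0Rw0, w0Rw1, w1Rw0, w1Rw1
Branch closes: p3 and ~p3 both at w1.
Every branch closes; the branch above is one of them.

No, unsatisfiable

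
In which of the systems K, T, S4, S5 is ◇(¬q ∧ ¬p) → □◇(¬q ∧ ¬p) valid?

S5-tableau for the negation ¬(◇(¬q ∧ ¬p) → □◇(¬q ∧ ¬p)):
1. ¬(◇(¬q ∧ ¬p) → □◇(¬q ∧ ¬p)), w0
2. ◇(¬q ∧ ¬p), w0   [¬→-rule on 1]
3. ¬□◇(¬q ∧ ¬p), w0   [¬→-rule on 1]
4. ¬q ∧ ¬p, w1   [◇-rule on 2: fresh world w1, w0Rw1]
5. ¬q, w1   [∧-rule on 4]
6. ¬p, w1   [∧-rule on 4]
7. ¬◇(¬q ∧ ¬p), w2   [¬□-rule on 3: fresh world w2, w0Rw2]
8. ¬(¬q ∧ ¬p), w0   [¬◇-rule on 7 via w2Rw0]
9. ¬(¬q ∧ ¬p), w1   [¬◇-rule on 7 via w2Rw1]
10. ¬(¬q ∧ ¬p), w2   [¬◇-rule on 7 via w2Rw2]
11. p, w0   [¬∧-rule on 8 (branches; this branch)]
12. p, w1   [¬∧-rule on 9 (branches; this branch)]
Accessibility: w0Rw0, w0Rw1, w0Rw2, w1Rw0, w1Rw1, w1Rw2, w2Rw0, w2Rw1, w2Rw2
Branch closes: p and ¬p both at w1.
Every branch closes (one shown): valid in S5.
S4-tableau for the negation ¬(◇(¬q ∧ ¬p) → □◇(¬q ∧ ¬p)):
1. ¬(◇(¬q ∧ ¬p) → □◇(¬q ∧ ¬p)), w0
2. ◇(¬q ∧ ¬p), w0   [¬→-rule on 1]
3. ¬□◇(¬q ∧ ¬p), w0   [¬→-rule on 1]
4. ¬q ∧ ¬p, w1   [◇-rule on 2: fresh world w1, w0Rw1]
5. ¬q, w1   [∧-rule on 4]
6. ¬p, w1   [∧-rule on 4]
7. ¬◇(¬q ∧ ¬p), w2   [¬□-rule on 3: fresh world w2, w0Rw2]
8. ¬(¬q ∧ ¬p), w2   [¬◇-rule on 7 via w2Rw2]
9. p, w2   [¬∧-rule on 8 (branches; this branch)]
Accessibility: w0Rw0, w0Rw1, w0Rw2, w1Rw1, w2Rw2
Complete open branch: countermodel on an S4-frame, so not valid in S4, nor in K, T (the same frame is also a K-frame and a T-frame).

S5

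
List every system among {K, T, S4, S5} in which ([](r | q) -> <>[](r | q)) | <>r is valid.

K-tableau for the negation ~(([](r | q) -> <>[](r | q)) | <>r):
1. ~(([](r | q) -> <>[](r | q)) | <>r), 0
2. ~([](r | q) -> <>[](r | q)), 0
3. ~<>r, 0
4. [](r | q), 0
5. ~<>[](r | q), 0
Complete open branch: countermodel on a K-frame, so not valid in K.
T-tableau for the negation ~(([](r | q) -> <>[](r | q)) | <>r):
1. ~(([](r | q) -> <>[](r | q)) | <>r), 0
2. ~([](r | q) -> <>[](r | q)), 0
3. ~<>r, 0
4. [](r | q), 0
5. ~<>[](r | q), 0
6. ~r, 0
7. r | q, 0
8. ~[](r | q), 0
9. q, 0
10. ~(r | q), 1
11. ~r, 1
12. ~q, 1
13. r | q, 1
14. ~[](r | q), 1
15. q, 1
Accessibility: 0R0, 0R1, 1R1
Branch closes: q and ~q both at 1.
Every branch closes (one shown): valid in T, hence also in S4, S5 (every theorem of T is a theorem of S4 and S5).

T, S4, S5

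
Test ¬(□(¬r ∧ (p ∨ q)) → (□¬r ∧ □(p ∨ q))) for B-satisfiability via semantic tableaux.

1. ¬(□(¬r ∧ (p ∨ q)) → (□¬r ∧ □(p ∨ q))), 0
2. □(¬r ∧ (p ∨ q)), 0
3. ¬(□¬r ∧ □(p ∨ q)), 0
4. ¬r ∧ (p ∨ q), 0
5. ¬r, 0
6. p ∨ q, 0
7. ¬□(p ∨ q), 0
8. q, 0
9. ¬(p ∨ q), 1
10. ¬p, 1
11. ¬q, 1
12. ¬r ∧ (p ∨ q), 1
13. ¬r, 1
14. p ∨ q, 1
15. q, 1
Accessibility: 0R0, 0R1, 1R0, 1R1
Branch closes: q and ¬q both at 1.
All branches of the tableau close; one closing branch shown above.

No, unsatisfiable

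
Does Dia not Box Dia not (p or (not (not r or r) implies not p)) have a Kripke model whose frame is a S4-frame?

1. Dia not Box Dia not (p or (not (not r or r) implies not p)), 0
2. not Box Dia not (p or (not (not r or r) implies not p)), 1   [Dia-rule on 1: fresh world 1, 0R1]
3. not Dia not (p or (not (not r or r) implies not p)), 2   [neg-Box-rule on 2: fresh world 2, 1R2]
4. p or (not (not r or r) implies not p), 2   [neg-Dia-rule on 3 via 2R2]
5. not (not r or r) implies not p, 2   [or-rule on 4 (branches; this branch)]
6. not p, 2   [implies-rule on 5 (branches; this branch)]
Accessibility: 0R0, 0R1, 0R2, 1R1, 1R2, 2R2

Satisfiable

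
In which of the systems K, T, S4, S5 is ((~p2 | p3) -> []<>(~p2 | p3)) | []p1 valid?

S5

S4-tableau for the negation ~(((~p2 | p3) -> []<>(~p2 | p3)) | []p1):
1. ~(((~p2 | p3) -> []<>(~p2 | p3)) | []p1), w0
2. ~((~p2 | p3) -> []<>(~p2 | p3)), w0
3. ~[]p1, w0
4. ~p2 | p3, w0
5. ~[]<>(~p2 | p3), w0
6. p3, w0
7. ~p1, w1
8. ~<>(~p2 | p3), w2
9. ~(~p2 | p3), w2
10. p2, w2
11. ~p3, w2
Accessibility: w0Rw0, w0Rw1, w0Rw2, w1Rw1, w2Rw2
Complete open branch: countermodel on an S4-frame, so not valid in S4, nor in K, T (the same frame is also a K-frame and a T-frame).
S5-tableau for the negation ~(((~p2 | p3) -> []<>(~p2 | p3)) | []p1):
1. ~(((~p2 | p3) -> []<>(~p2 | p3)) | []p1), w0
2. ~((~p2 | p3) -> []<>(~p2 | p3)), w0
3. ~[]p1, w0
4. ~p2 | p3, w0
5. ~[]<>(~p2 | p3), w0
6. p3, w0
7. ~p1, w1
8. ~<>(~p2 | p3), w2
9. ~(~p2 | p3), w0
10. p2, w0
11. ~p3, w0
Accessibility: w0Rw0, w0Rw1, w0Rw2, w1Rw0, w1Rw1, w1Rw2, w2Rw0, w2Rw1, w2Rw2
Branch closes: p3 and ~p3 both at w0.
Every branch closes (one shown): valid in S5.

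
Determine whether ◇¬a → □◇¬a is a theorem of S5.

Yes, valid

Tableau for the negation ¬(◇¬a → □◇¬a):
1. ¬(◇¬a → □◇¬a), u
2. ◇¬a, u
3. ¬□◇¬a, u
4. ¬a, v
5. ¬◇¬a, w
6. a, u
7. a, v
Accessibility: uRu, uRv, uRw, vRu, vRv, vRw, wRu, wRv, wRw
Branch closes: a and ¬a both at v.
Every branch of the negation's tableau closes; the branch above is one of them.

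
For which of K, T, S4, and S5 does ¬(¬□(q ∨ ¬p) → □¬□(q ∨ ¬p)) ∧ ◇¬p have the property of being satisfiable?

S5-tableau for the formula:
1. ¬(¬□(q ∨ ¬p) → □¬□(q ∨ ¬p)) ∧ ◇¬p, 0
2. ¬(¬□(q ∨ ¬p) → □¬□(q ∨ ¬p)), 0
3. ◇¬p, 0
4. ¬□(q ∨ ¬p), 0
5. ¬□¬□(q ∨ ¬p), 0
6. ¬p, 1
7. ¬(q ∨ ¬p), 2
8. ¬q, 2
9. p, 2
10. □(q ∨ ¬p), 3
11. q ∨ ¬p, 0
12. q ∨ ¬p, 1
13. q ∨ ¬p, 2
14. q ∨ ¬p, 3
15. ¬p, 0
16. ¬p, 2
Accessibility: 0R0, 0R1, 0R2, 0R3, 1R0, 1R1, 1R2, 1R3, 2R0, 2R1, 2R2, 2R3, 3R0, 3R1, 3R2, 3R3
Branch closes: p and ¬p both at 2.
Every branch closes (one shown): unsatisfiable in S5.
S4-tableau for the formula:
1. ¬(¬□(q ∨ ¬p) → □¬□(q ∨ ¬p)) ∧ ◇¬p, 0
2. ¬(¬□(q ∨ ¬p) → □¬□(q ∨ ¬p)), 0
3. ◇¬p, 0
4. ¬□(q ∨ ¬p), 0
5. ¬□¬□(q ∨ ¬p), 0
6. ¬p, 1
7. ¬(q ∨ ¬p), 2
8. ¬q, 2
9. p, 2
10. □(q ∨ ¬p), 3
11. q ∨ ¬p, 3
12. ¬p, 3
Accessibility: 0R0, 0R1, 0R2, 0R3, 1R1, 2R2, 3R3
Complete open branch: satisfiable in S4, hence also in K, T (this S4-model is also a K-model and a T-model).

K, T, S4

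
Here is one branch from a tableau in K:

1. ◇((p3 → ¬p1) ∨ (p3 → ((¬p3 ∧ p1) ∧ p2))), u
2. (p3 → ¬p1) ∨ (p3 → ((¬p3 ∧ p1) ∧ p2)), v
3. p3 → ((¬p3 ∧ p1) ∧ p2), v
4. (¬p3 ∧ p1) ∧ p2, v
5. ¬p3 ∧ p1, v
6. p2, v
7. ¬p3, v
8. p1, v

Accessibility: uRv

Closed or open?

Not closed

No world carries both an atom and its negation.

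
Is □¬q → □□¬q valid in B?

Invalid (countermodel exists)

Tableau for the negation ¬(□¬q → □□¬q):
1. ¬(□¬q → □□¬q), 0
2. □¬q, 0
3. ¬□□¬q, 0
4. ¬q, 0
5. ¬□¬q, 1
6. ¬q, 1
7. q, 2
Accessibility: 0R0, 0R1, 1R0, 1R1, 1R2, 2R1, 2R2
The negation has an open branch (countermodel exists).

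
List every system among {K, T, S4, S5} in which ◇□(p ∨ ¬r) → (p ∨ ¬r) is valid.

S5-tableau for the negation ¬(◇□(p ∨ ¬r) → (p ∨ ¬r)):
1. ¬(◇□(p ∨ ¬r) → (p ∨ ¬r)), 0
2. ◇□(p ∨ ¬r), 0   [¬→-rule on 1]
3. ¬(p ∨ ¬r), 0   [¬→-rule on 1]
4. ¬p, 0   [¬∨-rule on 3]
5. r, 0   [¬∨-rule on 3]
6. □(p ∨ ¬r), 1   [◇-rule on 2: fresh world 1, 0R1]
7. p ∨ ¬r, 0   [□-rule on 6 via 1R0]
8. p ∨ ¬r, 1   [□-rule on 6 via 1R1]
9. ¬r, 0   [∨-rule on 7 (branches; this branch)]
Accessibility: 0R0, 0R1, 1R0, 1R1
Branch closes: r and ¬r both at 0.
Every branch closes (one shown): valid in S5.
S4-tableau for the negation ¬(◇□(p ∨ ¬r) → (p ∨ ¬r)):
1. ¬(◇□(p ∨ ¬r) → (p ∨ ¬r)), 0
2. ◇□(p ∨ ¬r), 0   [¬→-rule on 1]
3. ¬(p ∨ ¬r), 0   [¬→-rule on 1]
4. ¬p, 0   [¬∨-rule on 3]
5. r, 0   [¬∨-rule on 3]
6. □(p ∨ ¬r), 1   [◇-rule on 2: fresh world 1, 0R1]
7. p ∨ ¬r, 1   [□-rule on 6 via 1R1]
8. ¬r, 1   [∨-rule on 7 (branches; this branch)]
Accessibility: 0R0, 0R1, 1R1
Complete open branch: countermodel on an S4-frame, so not valid in S4, nor in K, T (the same frame is also a K-frame and a T-frame).

S5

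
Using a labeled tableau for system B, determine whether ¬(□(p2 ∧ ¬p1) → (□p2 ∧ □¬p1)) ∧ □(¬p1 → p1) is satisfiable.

1. ¬(□(p2 ∧ ¬p1) → (□p2 ∧ □¬p1)) ∧ □(¬p1 → p1), u
2. ¬(□(p2 ∧ ¬p1) → (□p2 ∧ □¬p1)), u   [∧-rule on 1]
3. □(¬p1 → p1), u   [∧-rule on 1]
4. □(p2 ∧ ¬p1), u   [¬→-rule on 2]
5. ¬(□p2 ∧ □¬p1), u   [¬→-rule on 2]
6. ¬p1 → p1, u   [□-rule on 3 via uRu]
7. p2 ∧ ¬p1, u   [□-rule on 4 via uRu]
8. p2, u   [∧-rule on 7]
9. ¬p1, u   [∧-rule on 7]
10. ¬□¬p1, u   [¬∧-rule on 5 (branches; this branch)]
11. p1, u   [→-rule on 6 (branches; this branch)]
Accessibility: uRu
Branch closes: p1 and ¬p1 both at u.
All branches of the tableau close; one closing branch shown above.

No, unsatisfiable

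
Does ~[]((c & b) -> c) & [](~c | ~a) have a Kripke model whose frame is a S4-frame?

Unsatisfiable

1. ~[]((c & b) -> c) & [](~c | ~a), 0
2. ~[]((c & b) -> c), 0
3. [](~c | ~a), 0
4. ~c | ~a, 0
5. ~a, 0
6. ~((c & b) -> c), 1
7. c & b, 1
8. ~c, 1
9. c, 1
10. b, 1
Accessibility: 0R0, 0R1, 1R1
Branch closes: c and ~c both at 1.
Every branch closes; the branch above is one of them.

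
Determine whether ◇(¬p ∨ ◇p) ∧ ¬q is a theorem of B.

Tableau for the negation ¬(◇(¬p ∨ ◇p) ∧ ¬q):
1. ¬(◇(¬p ∨ ◇p) ∧ ¬q), u
2. q, u   [¬∧-rule on 1 (branches; this branch)]
Accessibility: uRu
The negation has an open branch (countermodel exists).

No, not valid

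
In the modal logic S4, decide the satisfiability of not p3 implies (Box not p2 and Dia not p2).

Satisfiable (open branch found)

1. not p3 implies (Box not p2 and Dia not p2), u
2. Box not p2 and Dia not p2, u
3. Box not p2, u
4. Dia not p2, u
5. not p2, u
6. not p2, v
Accessibility: uRu, uRv, vRv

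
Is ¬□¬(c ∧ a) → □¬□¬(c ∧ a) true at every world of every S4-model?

Tableau for the negation ¬(¬□¬(c ∧ a) → □¬□¬(c ∧ a)):
1. ¬(¬□¬(c ∧ a) → □¬□¬(c ∧ a)), u
2. ¬□¬(c ∧ a), u
3. ¬□¬□¬(c ∧ a), u
4. c ∧ a, v
5. c, v
6. a, v
7. □¬(c ∧ a), w
8. ¬(c ∧ a), w
9. ¬a, w
Accessibility: uRu, uRv, uRw, vRv, wRw
The negation has an open branch (countermodel exists).

Invalid (countermodel exists)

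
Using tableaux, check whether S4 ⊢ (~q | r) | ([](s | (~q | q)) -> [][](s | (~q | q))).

Tableau for the negation ~((~q | r) | ([](s | (~q | q)) -> [][](s | (~q | q)))):
1. ~((~q | r) | ([](s | (~q | q)) -> [][](s | (~q | q)))), u
2. ~(~q | r), u
3. ~([](s | (~q | q)) -> [][](s | (~q | q))), u
4. q, u
5. ~r, u
6. [](s | (~q | q)), u
7. ~[][](s | (~q | q)), u
8. s | (~q | q), u
9. ~q | q, u
10. ~[](s | (~q | q)), v
11. s | (~q | q), v
12. ~q | q, v
13. q, v
14. ~(s | (~q | q)), w
15. ~s, w
16. ~(~q | q), w
17. q, w
18. ~q, w
Accessibility: uRu, uRv, uRw, vRv, vRw, wRw
Branch closes: q and ~q both at w.
Every branch of the negation's tableau closes; the branch above is one of them.

Valid in S4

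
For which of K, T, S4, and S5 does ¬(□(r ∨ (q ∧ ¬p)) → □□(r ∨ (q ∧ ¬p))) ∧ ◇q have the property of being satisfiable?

K, T

T-tableau for the formula:
1. ¬(□(r ∨ (q ∧ ¬p)) → □□(r ∨ (q ∧ ¬p))) ∧ ◇q, 0
2. ¬(□(r ∨ (q ∧ ¬p)) → □□(r ∨ (q ∧ ¬p))), 0   [∧-rule on 1]
3. ◇q, 0   [∧-rule on 1]
4. □(r ∨ (q ∧ ¬p)), 0   [¬→-rule on 2]
5. ¬□□(r ∨ (q ∧ ¬p)), 0   [¬→-rule on 2]
6. r ∨ (q ∧ ¬p), 0   [□-rule on 4 via 0R0]
7. q ∧ ¬p, 0   [∨-rule on 6 (branches; this branch)]
8. q, 0   [∧-rule on 7]
9. ¬p, 0   [∧-rule on 7]
10. q, 1   [◇-rule on 3: fresh world 1, 0R1]
11. r ∨ (q ∧ ¬p), 1   [□-rule on 4 via 0R1]
12. q ∧ ¬p, 1   [∨-rule on 11 (branches; this branch)]
13. ¬p, 1   [∧-rule on 12]
14. ¬□(r ∨ (q ∧ ¬p)), 2   [¬□-rule on 5: fresh world 2, 0R2]
15. r ∨ (q ∧ ¬p), 2   [□-rule on 4 via 0R2]
16. q ∧ ¬p, 2   [∨-rule on 15 (branches; this branch)]
17. q, 2   [∧-rule on 16]
18. ¬p, 2   [∧-rule on 16]
19. ¬(r ∨ (q ∧ ¬p)), 3   [¬□-rule on 14: fresh world 3, 2R3]
20. ¬r, 3   [¬∨-rule on 19]
21. ¬(q ∧ ¬p), 3   [¬∨-rule on 19]
22. p, 3   [¬∧-rule on 21 (branches; this branch)]
Accessibility: 0R0, 0R1, 0R2, 1R1, 2R2, 2R3, 3R3
Complete open branch: satisfiable in T, hence also in K (this T-model is also a K-model).
S4-tableau for the formula:
1. ¬(□(r ∨ (q ∧ ¬p)) → □□(r ∨ (q ∧ ¬p))) ∧ ◇q, 0
2. ¬(□(r ∨ (q ∧ ¬p)) → □□(r ∨ (q ∧ ¬p))), 0   [∧-rule on 1]
3. ◇q, 0   [∧-rule on 1]
4. □(r ∨ (q ∧ ¬p)), 0   [¬→-rule on 2]
5. ¬□□(r ∨ (q ∧ ¬p)), 0   [¬→-rule on 2]
6. r ∨ (q ∧ ¬p), 0   [□-rule on 4 via 0R0]
7. q ∧ ¬p, 0   [∨-rule on 6 (branches; this branch)]
8. q, 0   [∧-rule on 7]
9. ¬p, 0   [∧-rule on 7]
10. q, 1   [◇-rule on 3: fresh world 1, 0R1]
11. r ∨ (q ∧ ¬p), 1   [□-rule on 4 via 0R1]
12. q ∧ ¬p, 1   [∨-rule on 11 (branches; this branch)]
13. ¬p, 1   [∧-rule on 12]
14. ¬□(r ∨ (q ∧ ¬p)), 2   [¬□-rule on 5: fresh world 2, 0R2]
15. r ∨ (q ∧ ¬p), 2   [□-rule on 4 via 0R2]
16. q ∧ ¬p, 2   [∨-rule on 15 (branches; this branch)]
17. q, 2   [∧-rule on 16]
18. ¬p, 2   [∧-rule on 16]
19. ¬(r ∨ (q ∧ ¬p)), 3   [¬□-rule on 14: fresh world 3, 2R3]
20. ¬r, 3   [¬∨-rule on 19]
21. ¬(q ∧ ¬p), 3   [¬∨-rule on 19]
22. r ∨ (q ∧ ¬p), 3   [□-rule on 4 via 0R3]
23. p, 3   [¬∧-rule on 21 (branches; this branch)]
24. q ∧ ¬p, 3   [∨-rule on 22 (branches; this branch)]
25. q, 3   [∧-rule on 24]
26. ¬p, 3   [∧-rule on 24]
Accessibility: 0R0, 0R1, 0R2, 0R3, 1R1, 2R2, 2R3, 3R3
Branch closes: p and ¬p both at 3.
Every branch closes (one shown): unsatisfiable in S4, hence also in S5 (every S5-frame is an S4-frame).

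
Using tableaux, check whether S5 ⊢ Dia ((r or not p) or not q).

No, not valid

Tableau for the negation not Dia ((r or not p) or not q):
1. not Dia ((r or not p) or not q), u
2. not ((r or not p) or not q), u
3. not (r or not p), u
4. q, u
5. not r, u
6. p, u
Accessibility: uRu
The negation has an open branch (countermodel exists).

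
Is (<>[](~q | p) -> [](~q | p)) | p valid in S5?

Valid

Tableau for the negation ~((<>[](~q | p) -> [](~q | p)) | p):
1. ~((<>[](~q | p) -> [](~q | p)) | p), 0
2. ~(<>[](~q | p) -> [](~q | p)), 0   [~|-rule on 1]
3. ~p, 0   [~|-rule on 1]
4. <>[](~q | p), 0   [~->-rule on 2]
5. ~[](~q | p), 0   [~->-rule on 2]
6. [](~q | p), 1   [<>-rule on 4: fresh world 1, 0R1]
7. ~q | p, 0   [[]-rule on 6 via 1R0]
8. ~q | p, 1   [[]-rule on 6 via 1R1]
9. ~q, 0   [|-rule on 7 (branches; this branch)]
10. p, 1   [|-rule on 8 (branches; this branch)]
11. ~(~q | p), 2   [~[]-rule on 5: fresh world 2, 0R2]
12. q, 2   [~|-rule on 11]
13. ~p, 2   [~|-rule on 11]
14. ~q | p, 2   [[]-rule on 6 via 1R2]
15. p, 2   [|-rule on 14 (branches; this branch)]
Accessibility: 0R0, 0R1, 0R2, 1R0, 1R1, 1R2, 2R0, 2R1, 2R2
Branch closes: p and ~p both at 2.
All branches of the negation close; one closing branch shown above.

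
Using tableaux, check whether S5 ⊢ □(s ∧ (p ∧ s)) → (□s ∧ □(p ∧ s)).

Valid in S5

Tableau for the negation ¬(□(s ∧ (p ∧ s)) → (□s ∧ □(p ∧ s))):
1. ¬(□(s ∧ (p ∧ s)) → (□s ∧ □(p ∧ s))), 0
2. □(s ∧ (p ∧ s)), 0
3. ¬(□s ∧ □(p ∧ s)), 0
4. s ∧ (p ∧ s), 0
5. s, 0
6. p ∧ s, 0
7. p, 0
8. ¬□(p ∧ s), 0
9. ¬(p ∧ s), 1
10. s ∧ (p ∧ s), 1
11. s, 1
12. p ∧ s, 1
13. p, 1
14. ¬s, 1
Accessibility: 0R0, 0R1, 1R0, 1R1
Branch closes: s and ¬s both at 1.
All branches of the negation close; one closing branch shown above.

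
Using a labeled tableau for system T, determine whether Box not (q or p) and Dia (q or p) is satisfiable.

1. Box not (q or p) and Dia (q or p), w0
2. Box not (q or p), w0   [and-rule on 1]
3. Dia (q or p), w0   [and-rule on 1]
4. not (q or p), w0   [Box-rule on 2 via w0Rw0]
5. not q, w0   [neg-or-rule on 4]
6. not p, w0   [neg-or-rule on 4]
7. q or p, w1   [Dia-rule on 3: fresh world w1, w0Rw1]
8. not (q or p), w1   [Box-rule on 2 via w0Rw1]
9. not q, w1   [neg-or-rule on 8]
10. not p, w1   [neg-or-rule on 8]
11. p, w1   [or-rule on 7 (branches; this branch)]
Accessibility: w0Rw0, w0Rw1, w1Rw1
Branch closes: p and not p both at w1.
(One branch shown.) All branches close.

Unsatisfiable (every branch closes)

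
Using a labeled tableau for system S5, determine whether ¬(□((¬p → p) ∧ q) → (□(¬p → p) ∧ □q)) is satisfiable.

No, unsatisfiable

1. ¬(□((¬p → p) ∧ q) → (□(¬p → p) ∧ □q)), u
2. □((¬p → p) ∧ q), u   [¬→-rule on 1]
3. ¬(□(¬p → p) ∧ □q), u   [¬→-rule on 1]
4. (¬p → p) ∧ q, u   [□-rule on 2 via uRu]
5. ¬p → p, u   [∧-rule on 4]
6. q, u   [∧-rule on 4]
7. ¬□(¬p → p), u   [¬∧-rule on 3 (branches; this branch)]
8. p, u   [→-rule on 5 (branches; this branch)]
9. ¬(¬p → p), v   [¬□-rule on 7: fresh world v, uRv]
10. ¬p, v   [¬→-rule on 9]
11. (¬p → p) ∧ q, v   [□-rule on 2 via uRv]
12. ¬p → p, v   [∧-rule on 11]
13. q, v   [∧-rule on 11]
14. p, v   [→-rule on 12 (branches; this branch)]
Accessibility: uRu, uRv, vRu, vRv
Branch closes: p and ¬p both at v.
(One branch shown.) All branches close.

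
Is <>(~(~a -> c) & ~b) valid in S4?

Invalid (countermodel exists)

Tableau for the negation ~<>(~(~a -> c) & ~b):
1. ~<>(~(~a -> c) & ~b), u
2. ~(~(~a -> c) & ~b), u
3. b, u
Accessibility: uRu
The negation has an open branch (countermodel exists).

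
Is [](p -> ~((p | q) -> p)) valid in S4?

Not valid

Tableau for the negation ~[](p -> ~((p | q) -> p)):
1. ~[](p -> ~((p | q) -> p)), w0
2. ~(p -> ~((p | q) -> p)), w1
3. p, w1
4. (p | q) -> p, w1
Accessibility: w0Rw0, w0Rw1, w1Rw1
The negation has an open branch (countermodel exists).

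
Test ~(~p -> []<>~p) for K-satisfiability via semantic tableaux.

Satisfiable

1. ~(~p -> []<>~p), 0
2. ~p, 0   [~->-rule on 1]
3. ~[]<>~p, 0   [~->-rule on 1]
4. ~<>~p, 1   [~[]-rule on 3: fresh world 1, 0R1]
Accessibility: 0R1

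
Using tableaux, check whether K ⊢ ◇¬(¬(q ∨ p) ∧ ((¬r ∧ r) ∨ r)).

Not valid

Tableau for the negation ¬◇¬(¬(q ∨ p) ∧ ((¬r ∧ r) ∨ r)):
1. ¬◇¬(¬(q ∨ p) ∧ ((¬r ∧ r) ∨ r)), 0
The negation has an open branch (countermodel exists).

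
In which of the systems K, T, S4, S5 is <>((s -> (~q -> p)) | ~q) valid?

T, S4, S5

K-tableau for the negation ~<>((s -> (~q -> p)) | ~q):
1. ~<>((s -> (~q -> p)) | ~q), 0
Complete open branch: countermodel on a K-frame, so not valid in K.
T-tableau for the negation ~<>((s -> (~q -> p)) | ~q):
1. ~<>((s -> (~q -> p)) | ~q), 0
2. ~((s -> (~q -> p)) | ~q), 0
3. ~(s -> (~q -> p)), 0
4. q, 0
5. s, 0
6. ~(~q -> p), 0
7. ~q, 0
8. ~p, 0
Accessibility: 0R0
Branch closes: q and ~q both at 0.
Every branch closes (one shown): valid in T, hence also in S4, S5 (every theorem of T is a theorem of S4 and S5).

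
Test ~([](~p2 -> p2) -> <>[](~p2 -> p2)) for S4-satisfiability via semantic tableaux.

1. ~([](~p2 -> p2) -> <>[](~p2 -> p2)), w0
2. [](~p2 -> p2), w0
3. ~<>[](~p2 -> p2), w0
4. ~p2 -> p2, w0
5. ~[](~p2 -> p2), w0
6. p2, w0
7. ~(~p2 -> p2), w1
8. ~p2, w1
9. ~p2 -> p2, w1
10. ~[](~p2 -> p2), w1
11. p2, w1
Accessibility: w0Rw0, w0Rw1, w1Rw1
Branch closes: p2 and ~p2 both at w1.
Every branch closes; the branch above is one of them.

Unsatisfiable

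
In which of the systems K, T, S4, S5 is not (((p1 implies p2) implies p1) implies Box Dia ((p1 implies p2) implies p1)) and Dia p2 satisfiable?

S4-tableau for the formula:
1. not (((p1 implies p2) implies p1) implies Box Dia ((p1 implies p2) implies p1)) and Dia p2, 0
2. not (((p1 implies p2) implies p1) implies Box Dia ((p1 implies p2) implies p1)), 0
3. Dia p2, 0
4. (p1 implies p2) implies p1, 0
5. not Box Dia ((p1 implies p2) implies p1), 0
6. p1, 0
7. p2, 1
8. not Dia ((p1 implies p2) implies p1), 2
9. not ((p1 implies p2) implies p1), 2
10. p1 implies p2, 2
11. not p1, 2
12. p2, 2
Accessibility: 0R0, 0R1, 0R2, 1R1, 2R2
Complete open branch: satisfiable in S4, hence also in K, T (this S4-model is also a K-model and a T-model).
S5-tableau for the formula:
1. not (((p1 implies p2) implies p1) implies Box Dia ((p1 implies p2) implies p1)) and Dia p2, 0
2. not (((p1 implies p2) implies p1) implies Box Dia ((p1 implies p2) implies p1)), 0
3. Dia p2, 0
4. (p1 implies p2) implies p1, 0
5. not Box Dia ((p1 implies p2) implies p1), 0
6. not (p1 implies p2), 0
7. p1, 0
8. not p2, 0
9. p2, 1
10. not Dia ((p1 implies p2) implies p1), 2
11. not ((p1 implies p2) implies p1), 0
12. p1 implies p2, 0
13. not p1, 0
Accessibility: 0R0, 0R1, 0R2, 1R0, 1R1, 1R2, 2R0, 2R1, 2R2
Branch closes: p1 and not p1 both at 0.
Every branch closes (one shown): unsatisfiable in S5.

K, T, S4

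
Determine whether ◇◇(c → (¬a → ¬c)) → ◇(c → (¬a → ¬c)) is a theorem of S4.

Tableau for the negation ¬(◇◇(c → (¬a → ¬c)) → ◇(c → (¬a → ¬c))):
1. ¬(◇◇(c → (¬a → ¬c)) → ◇(c → (¬a → ¬c))), u
2. ◇◇(c → (¬a → ¬c)), u
3. ¬◇(c → (¬a → ¬c)), u
4. ¬(c → (¬a → ¬c)), u
5. c, u
6. ¬(¬a → ¬c), u
7. ¬a, u
8. ◇(c → (¬a → ¬c)), v
9. ¬(c → (¬a → ¬c)), v
10. c, v
11. ¬(¬a → ¬c), v
12. ¬a, v
13. c → (¬a → ¬c), w
14. ¬(c → (¬a → ¬c)), w
15. c, w
16. ¬(¬a → ¬c), w
17. ¬a, w
18. ¬a → ¬c, w
19. ¬c, w
Accessibility: uRu, uRv, uRw, vRv, vRw, wRw
Branch closes: c and ¬c both at w.
All branches of the negation close; one closing branch shown above.

Valid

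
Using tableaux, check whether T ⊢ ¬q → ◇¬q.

Tableau for the negation ¬(¬q → ◇¬q):
1. ¬(¬q → ◇¬q), w0
2. ¬q, w0   [¬→-rule on 1]
3. ¬◇¬q, w0   [¬→-rule on 1]
4. q, w0   [¬◇-rule on 3 via w0Rw0]
Accessibility: w0Rw0
Branch closes: q and ¬q both at w0.
Every branch of the negation's tableau closes; the branch above is one of them.

Valid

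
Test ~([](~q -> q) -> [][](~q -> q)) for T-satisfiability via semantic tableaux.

Yes, satisfiable

1. ~([](~q -> q) -> [][](~q -> q)), w0
2. [](~q -> q), w0
3. ~[][](~q -> q), w0
4. ~q -> q, w0
5. q, w0
6. ~[](~q -> q), w1
7. ~q -> q, w1
8. q, w1
9. ~(~q -> q), w2
10. ~q, w2
Accessibility: w0Rw0, w0Rw1, w1Rw1, w1Rw2, w2Rw2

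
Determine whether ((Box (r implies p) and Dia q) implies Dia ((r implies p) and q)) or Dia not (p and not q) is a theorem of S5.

Tableau for the negation not (((Box (r implies p) and Dia q) implies Dia ((r implies p) and q)) or Dia not (p and not q)):
1. not (((Box (r implies p) and Dia q) implies Dia ((r implies p) and q)) or Dia not (p and not q)), u
2. not ((Box (r implies p) and Dia q) implies Dia ((r implies p) and q)), u
3. not Dia not (p and not q), u
4. Box (r implies p) and Dia q, u
5. not Dia ((r implies p) and q), u
6. Box (r implies p), u
7. Dia q, u
8. p and not q, u
9. p, u
10. not q, u
11. not ((r implies p) and q), u
12. r implies p, u
13. q, v
14. p and not q, v
15. p, v
16. not q, v
Accessibility: uRu, uRv, vRu, vRv
Branch closes: q and not q both at v.
All branches of the negation close; one closing branch shown above.

Valid in S5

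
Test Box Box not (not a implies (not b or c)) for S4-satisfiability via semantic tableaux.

1. Box Box not (not a implies (not b or c)), w0
2. Box not (not a implies (not b or c)), w0   [Box-rule on 1 via w0Rw0]
3. not (not a implies (not b or c)), w0   [Box-rule on 2 via w0Rw0]
4. not a, w0   [neg-implies-rule on 3]
5. not (not b or c), w0   [neg-implies-rule on 3]
6. b, w0   [neg-or-rule on 5]
7. not c, w0   [neg-or-rule on 5]
Accessibility: w0Rw0

Satisfiable (open branch found)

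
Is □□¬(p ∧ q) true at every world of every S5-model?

Tableau for the negation ¬□□¬(p ∧ q):
1. ¬□□¬(p ∧ q), u
2. ¬□¬(p ∧ q), v
3. p ∧ q, w
4. p, w
5. q, w
Accessibility: uRu, uRv, uRw, vRu, vRv, vRw, wRu, wRv, wRw
The negation has an open branch (countermodel exists).

No, not valid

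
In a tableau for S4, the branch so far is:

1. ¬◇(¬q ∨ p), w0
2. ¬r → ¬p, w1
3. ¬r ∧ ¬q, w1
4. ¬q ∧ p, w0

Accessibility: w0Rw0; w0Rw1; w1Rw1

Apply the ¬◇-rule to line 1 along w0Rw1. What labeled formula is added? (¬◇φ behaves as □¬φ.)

¬(¬q ∨ p), w1

¬◇φ behaves as □¬φ: propagate the negated body to each accessible world.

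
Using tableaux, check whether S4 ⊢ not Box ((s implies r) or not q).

Invalid (countermodel exists)

Tableau for the negation Box ((s implies r) or not q):
1. Box ((s implies r) or not q), 0
2. (s implies r) or not q, 0
3. not q, 0
Accessibility: 0R0
The negation has an open branch (countermodel exists).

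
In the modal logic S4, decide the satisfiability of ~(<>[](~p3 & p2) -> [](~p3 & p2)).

Yes, satisfiable

1. ~(<>[](~p3 & p2) -> [](~p3 & p2)), u
2. <>[](~p3 & p2), u
3. ~[](~p3 & p2), u
4. [](~p3 & p2), v
5. ~p3 & p2, v
6. ~p3, v
7. p2, v
8. ~(~p3 & p2), w
9. ~p2, w
Accessibility: uRu, uRv, uRw, vRv, wRw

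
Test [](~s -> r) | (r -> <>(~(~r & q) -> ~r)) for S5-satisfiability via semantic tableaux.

1. [](~s -> r) | (r -> <>(~(~r & q) -> ~r)), 0
2. r -> <>(~(~r & q) -> ~r), 0   [|-rule on 1 (branches; this branch)]
3. <>(~(~r & q) -> ~r), 0   [->-rule on 2 (branches; this branch)]
4. ~(~r & q) -> ~r, 1   [<>-rule on 3: fresh world 1, 0R1]
5. ~r, 1   [->-rule on 4 (branches; this branch)]
Accessibility: 0R0, 0R1, 1R0, 1R1

Satisfiable (open branch found)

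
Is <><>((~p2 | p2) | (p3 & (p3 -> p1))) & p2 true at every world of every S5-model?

Tableau for the negation ~(<><>((~p2 | p2) | (p3 & (p3 -> p1))) & p2):
1. ~(<><>((~p2 | p2) | (p3 & (p3 -> p1))) & p2), w0
2. ~p2, w0
Accessibility: w0Rw0
The negation has an open branch (countermodel exists).

No, not valid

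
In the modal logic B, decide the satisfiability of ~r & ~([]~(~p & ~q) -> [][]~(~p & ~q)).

Yes, satisfiable

1. ~r & ~([]~(~p & ~q) -> [][]~(~p & ~q)), u
2. ~r, u   [&-rule on 1]
3. ~([]~(~p & ~q) -> [][]~(~p & ~q)), u   [&-rule on 1]
4. []~(~p & ~q), u   [~->-rule on 3]
5. ~[][]~(~p & ~q), u   [~->-rule on 3]
6. ~(~p & ~q), u   [[]-rule on 4 via uRu]
7. q, u   [~&-rule on 6 (branches; this branch)]
8. ~[]~(~p & ~q), v   [~[]-rule on 5: fresh world v, uRv]
9. ~(~p & ~q), v   [[]-rule on 4 via uRv]
10. q, v   [~&-rule on 9 (branches; this branch)]
11. ~p & ~q, w   [~[]-rule on 8: fresh world w, vRw]
12. ~p, w   [&-rule on 11]
13. ~q, w   [&-rule on 11]
Accessibility: uRu, uRv, vRu, vRv, vRw, wRv, wRw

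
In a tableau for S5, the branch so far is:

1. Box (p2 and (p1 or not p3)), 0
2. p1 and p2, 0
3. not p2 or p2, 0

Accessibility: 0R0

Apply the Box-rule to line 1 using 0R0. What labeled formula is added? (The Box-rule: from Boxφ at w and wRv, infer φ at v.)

p2 and (p1 or not p3), 0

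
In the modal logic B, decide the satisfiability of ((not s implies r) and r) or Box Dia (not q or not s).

Satisfiable (open branch found)

1. ((not s implies r) and r) or Box Dia (not q or not s), w0
2. Box Dia (not q or not s), w0   [or-rule on 1 (branches; this branch)]
3. Dia (not q or not s), w0   [Box-rule on 2 via w0Rw0]
4. not q or not s, w1   [Dia-rule on 3: fresh world w1, w0Rw1]
5. Dia (not q or not s), w1   [Box-rule on 2 via w0Rw1]
6. not s, w1   [or-rule on 4 (branches; this branch)]
7. not q or not s, w2   [Dia-rule on 5: fresh world w2, w1Rw2]
8. not s, w2   [or-rule on 7 (branches; this branch)]
Accessibility: w0Rw0, w0Rw1, w1Rw0, w1Rw1, w1Rw2, w2Rw1, w2Rw2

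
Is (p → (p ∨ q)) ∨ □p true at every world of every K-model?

Tableau for the negation ¬((p → (p ∨ q)) ∨ □p):
1. ¬((p → (p ∨ q)) ∨ □p), 0
2. ¬(p → (p ∨ q)), 0
3. ¬□p, 0
4. p, 0
5. ¬(p ∨ q), 0
6. ¬p, 0
7. ¬q, 0
Branch closes: p and ¬p both at 0.
Every branch of the negation's tableau closes; the branch above is one of them.

Valid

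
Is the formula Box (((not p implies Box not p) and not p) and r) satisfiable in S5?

Yes, satisfiable

1. Box (((not p implies Box not p) and not p) and r), 0
2. ((not p implies Box not p) and not p) and r, 0
3. (not p implies Box not p) and not p, 0
4. r, 0
5. not p implies Box not p, 0
6. not p, 0
7. Box not p, 0
Accessibility: 0R0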